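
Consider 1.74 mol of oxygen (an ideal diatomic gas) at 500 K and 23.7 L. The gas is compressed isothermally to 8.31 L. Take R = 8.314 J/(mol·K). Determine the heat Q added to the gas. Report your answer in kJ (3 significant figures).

Q ≈ -7.58 kJ

Isothermal ⇒ ΔU = 0, so Q = W = nRT ln(V₂/V₁).
Q = (1.74)(8.314)(500) ln(8.31/23.7) = 7233 × -1.048 = -7580 J.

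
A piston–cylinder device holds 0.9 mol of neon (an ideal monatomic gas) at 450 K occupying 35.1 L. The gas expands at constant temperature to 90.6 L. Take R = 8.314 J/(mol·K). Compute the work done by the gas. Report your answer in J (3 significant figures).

Isothermal: W = nRT ln(V₂/V₁).
W = (0.9)(8.314)(450) × ln(90.6/35.1)
  = 3367 × 0.9483
W_by_gas = 3193 J.

W ≈ 3190 J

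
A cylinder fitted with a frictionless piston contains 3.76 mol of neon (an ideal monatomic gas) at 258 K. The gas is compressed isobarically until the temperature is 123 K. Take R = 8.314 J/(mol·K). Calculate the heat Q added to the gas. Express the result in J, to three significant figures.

Q ≈ -10600 J

Isobaric: W = nRΔT = (3.76)(8.314)(-135) = -4220 J.
ΔU = nCᵥΔT with Cᵥ = 3R/2: ΔU = (3.76)(12.47)(-135) = -6330 J.
Q = ΔU + W = -6330 − 4220 = -10550 J.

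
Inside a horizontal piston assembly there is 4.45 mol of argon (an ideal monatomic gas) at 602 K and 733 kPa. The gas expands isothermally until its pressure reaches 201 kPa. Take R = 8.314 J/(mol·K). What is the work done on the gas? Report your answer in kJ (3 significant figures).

W ≈ -28.8 kJ

Isothermal process: W = nRT ln(V₂/V₁) = nRT ln(P₁/P₂).
W = (4.45)(8.314)(602) × ln(733/201)
  = 22272 × ln(3.647) = 22272 × 1.294
W_by_gas = 28817 J; work on gas = −W_by = -28817 J.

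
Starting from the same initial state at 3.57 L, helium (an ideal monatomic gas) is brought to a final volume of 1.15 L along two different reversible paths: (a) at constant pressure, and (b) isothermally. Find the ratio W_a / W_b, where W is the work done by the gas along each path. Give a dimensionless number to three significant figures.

W_a / W_b ≈ 0.598

Path (a) isobaric: W = P₁(V₂ − V₁) → W_a/(P₁V₁) = -0.6779.
Path (b) isothermal: W = P₁V₁ ln(V₂/V₁) → W_b/(P₁V₁) = -1.133.
W_a / W_b = -0.6779 / -1.133 = 0.5984.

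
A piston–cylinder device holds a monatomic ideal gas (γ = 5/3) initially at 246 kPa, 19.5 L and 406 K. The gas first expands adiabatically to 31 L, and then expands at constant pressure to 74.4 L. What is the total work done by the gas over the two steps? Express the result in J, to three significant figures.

W_total ≈ 6840 J

Step 1 (adiabatic): W = (P₁V₁ − P₂V₂)/(γ−1) = (4797 − 3522)/0.667 = 1913 J.
After step 1: P = 113.6 kPa, V = 31 L, T = 298.1 K.
Step 2 (isobaric): W = PΔV = (113.6 kPa)(74.4 − 31 L) = 4930 J.
W_total = 1913 + 4930 = 6843 J.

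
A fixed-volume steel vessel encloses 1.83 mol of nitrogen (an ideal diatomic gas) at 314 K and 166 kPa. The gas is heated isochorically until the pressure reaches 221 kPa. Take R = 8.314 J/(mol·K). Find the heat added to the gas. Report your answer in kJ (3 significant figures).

Constant volume ⇒ W = 0, so Q = ΔU = nCᵥΔT with Cᵥ = 5R/2 = 20.79 J/(mol·K).
At constant V, T₂/T₁ = P₂/P₁ ⇒ ΔT = T₁(P₂/P₁ − 1) = 314·(221/166 − 1) = 104 K.
ΔU = (1.83)(20.79)(104) = 3957 J.

Q ≈ 3.96 kJ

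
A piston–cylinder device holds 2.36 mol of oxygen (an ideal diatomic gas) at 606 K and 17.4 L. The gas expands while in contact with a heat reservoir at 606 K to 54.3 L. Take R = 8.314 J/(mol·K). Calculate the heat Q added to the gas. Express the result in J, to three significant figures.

Isothermal ⇒ ΔU = 0, so Q = W = nRT ln(V₂/V₁).
Q = (2.36)(8.314)(606) ln(54.3/17.4) = 11890 × 1.138 = 13532 J.

Q ≈ 13500 J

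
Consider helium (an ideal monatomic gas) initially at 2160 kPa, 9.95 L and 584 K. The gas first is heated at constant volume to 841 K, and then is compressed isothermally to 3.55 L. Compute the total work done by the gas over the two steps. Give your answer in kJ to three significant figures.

W_total ≈ -31.9 kJ

Step 1 (isochoric): W = 0 (constant volume).
After step 1: P = 3111 kPa (V unchanged).
Step 2 (isothermal): W = P₁V₁ ln(V₂/V₁) = (30950) ln(3.55/9.95) = -31898 J.
W_total = 0 − 31898 = -31898 J.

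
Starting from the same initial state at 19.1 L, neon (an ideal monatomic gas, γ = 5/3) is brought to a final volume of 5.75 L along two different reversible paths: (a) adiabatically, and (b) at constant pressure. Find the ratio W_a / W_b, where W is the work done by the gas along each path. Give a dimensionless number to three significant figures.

W_a / W_b ≈ 2.63

Path (a) adiabatic: W = P₁V₁(1 − (V₁/V₂)^(γ−1))/(γ−1) → W_a/(P₁V₁) = -1.839.
Path (b) isobaric: W = P₁(V₂ − V₁) → W_b/(P₁V₁) = -0.699.
W_a / W_b = -1.839 / -0.699 = 2.632.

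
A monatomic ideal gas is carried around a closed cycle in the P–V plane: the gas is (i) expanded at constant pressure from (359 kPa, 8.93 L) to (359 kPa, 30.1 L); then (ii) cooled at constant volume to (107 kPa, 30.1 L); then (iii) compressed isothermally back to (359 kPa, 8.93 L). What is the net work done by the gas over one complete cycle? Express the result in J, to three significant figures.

W_net ≈ 3690 J

Leg (i): W = PΔV = (359)(30.1 − 8.93) = 7600 J.
Leg (ii): W = 0.
Leg (iii): W = PᵢVᵢ ln(V_f/Vᵢ) = (3221) ln(8.93/30.1) = -3914 J.
W_net = 7600 − 3914 = 3687 J.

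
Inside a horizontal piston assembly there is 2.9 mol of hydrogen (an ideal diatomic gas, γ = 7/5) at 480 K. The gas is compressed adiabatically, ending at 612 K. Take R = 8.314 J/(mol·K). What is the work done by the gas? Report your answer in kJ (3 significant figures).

Adiabatic ⇒ Q = 0, so W_by = −ΔU = nCᵥ(T₁ − T₂).
Cᵥ = 5R/2 = 20.79 J/(mol·K).
W = (2.9)(20.79)(480 − 612) = -7956 J.

W ≈ -7.96 kJ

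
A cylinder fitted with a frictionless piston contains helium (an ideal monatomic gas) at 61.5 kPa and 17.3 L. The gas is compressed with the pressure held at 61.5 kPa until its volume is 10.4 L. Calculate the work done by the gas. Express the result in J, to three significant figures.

W ≈ -424 J

Isobaric: W = P ΔV.
W = (61.5 kPa)(10.4 − 17.3 L) = (61.5)(-6.9) = -424.4 J.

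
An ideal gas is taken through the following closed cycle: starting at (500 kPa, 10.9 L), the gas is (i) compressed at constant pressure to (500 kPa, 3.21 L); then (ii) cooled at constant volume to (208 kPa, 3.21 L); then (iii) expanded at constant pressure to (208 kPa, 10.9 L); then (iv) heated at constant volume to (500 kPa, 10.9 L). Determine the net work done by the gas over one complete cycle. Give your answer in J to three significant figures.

W_net ≈ -2250 J

Constant-volume legs do no work.
W(i) = (500)(3.21 − 10.9) = -3845 J; W(iii) = (208)(10.9 − 3.21) = 1600 J.
W_net = -3845 + 1600 = -2245 J (the counter-clockwise enclosed area).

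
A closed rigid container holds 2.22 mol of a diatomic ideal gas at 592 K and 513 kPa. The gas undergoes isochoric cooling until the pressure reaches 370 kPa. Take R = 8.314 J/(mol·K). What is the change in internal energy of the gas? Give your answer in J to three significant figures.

ΔU ≈ -7610 J

Constant volume ⇒ W = 0, so Q = ΔU = nCᵥΔT with Cᵥ = 5R/2 = 20.79 J/(mol·K).
At constant V, T₂/T₁ = P₂/P₁ ⇒ ΔT = T₁(P₂/P₁ − 1) = 592·(370/513 − 1) = -165 K.
ΔU = (2.22)(20.79)(-165) = -7615 J.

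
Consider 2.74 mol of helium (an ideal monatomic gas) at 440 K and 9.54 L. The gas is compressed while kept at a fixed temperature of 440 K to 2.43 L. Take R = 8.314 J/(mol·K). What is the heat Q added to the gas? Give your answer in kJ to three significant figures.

Isothermal ⇒ ΔU = 0, so Q = W = nRT ln(V₂/V₁).
Q = (2.74)(8.314)(440) ln(2.43/9.54) = 10023 × -1.368 = -13708 J.

Q ≈ -13.7 kJ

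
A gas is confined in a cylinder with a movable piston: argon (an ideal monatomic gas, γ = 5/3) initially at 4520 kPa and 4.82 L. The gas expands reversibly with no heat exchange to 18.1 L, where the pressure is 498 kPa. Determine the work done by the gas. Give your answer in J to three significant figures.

Adiabatic: W = (P₁V₁ − P₂V₂)/(γ − 1) with γ = 5/3.
P₁V₁ = 21786 J, P₂V₂ = 9014 J.
W = (21786 − 9014) / 0.6667 = 19159 J.

W ≈ 19200 J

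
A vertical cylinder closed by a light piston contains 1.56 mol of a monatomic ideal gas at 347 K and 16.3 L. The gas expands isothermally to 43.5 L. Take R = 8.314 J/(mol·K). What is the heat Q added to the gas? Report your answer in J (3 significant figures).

Q ≈ 4420 J

Isothermal ⇒ ΔU = 0, so Q = W = nRT ln(V₂/V₁).
Q = (1.56)(8.314)(347) ln(43.5/16.3) = 4501 × 0.9816 = 4418 J.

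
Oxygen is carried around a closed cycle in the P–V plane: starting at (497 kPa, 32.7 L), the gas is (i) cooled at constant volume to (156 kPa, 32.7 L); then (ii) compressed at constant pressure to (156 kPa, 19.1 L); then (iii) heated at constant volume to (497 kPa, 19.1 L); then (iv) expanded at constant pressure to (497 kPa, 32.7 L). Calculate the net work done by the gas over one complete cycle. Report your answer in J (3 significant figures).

Constant-volume legs do no work.
W(ii) = (156)(19.1 − 32.7) = -2122 J; W(iv) = (497)(32.7 − 19.1) = 6759 J.
W_net = -2122 + 6759 = 4638 J (the clockwise enclosed area).

W_net ≈ 4640 J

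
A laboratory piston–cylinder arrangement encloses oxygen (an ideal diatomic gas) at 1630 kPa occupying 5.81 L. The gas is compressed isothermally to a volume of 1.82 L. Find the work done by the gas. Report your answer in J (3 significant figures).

Isothermal: W = nRT ln(V₂/V₁) = P₁V₁ ln(V₂/V₁).
P₁V₁ = (1630 kPa)(5.81 L) = 9470 J.
W = 9470 × ln(1.82/5.81) = 9470 × -1.161
W_by_gas = -10993 J.

W ≈ -11000 J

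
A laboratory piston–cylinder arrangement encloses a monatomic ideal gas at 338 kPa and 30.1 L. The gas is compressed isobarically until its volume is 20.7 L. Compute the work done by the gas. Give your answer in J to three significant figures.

Isobaric: W = P ΔV.
W = (338 kPa)(20.7 − 30.1 L) = (338)(-9.4) = -3177 J.

W ≈ -3180 J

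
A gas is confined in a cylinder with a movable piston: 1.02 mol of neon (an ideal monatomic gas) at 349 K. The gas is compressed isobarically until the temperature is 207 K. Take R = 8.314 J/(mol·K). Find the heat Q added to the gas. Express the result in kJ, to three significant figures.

Q ≈ -3.01 kJ

Isobaric: W = nRΔT = (1.02)(8.314)(-142) = -1204 J.
ΔU = nCᵥΔT with Cᵥ = 3R/2: ΔU = (1.02)(12.47)(-142) = -1806 J.
Q = ΔU + W = -1806 − 1204 = -3010 J.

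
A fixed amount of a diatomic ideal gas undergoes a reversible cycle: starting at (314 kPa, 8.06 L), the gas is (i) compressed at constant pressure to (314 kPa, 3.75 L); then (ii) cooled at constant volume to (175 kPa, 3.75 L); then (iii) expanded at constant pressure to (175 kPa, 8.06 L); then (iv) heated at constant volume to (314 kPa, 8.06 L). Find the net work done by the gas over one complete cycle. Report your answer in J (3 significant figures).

Constant-volume legs do no work.
W(i) = (314)(3.75 − 8.06) = -1353 J; W(iii) = (175)(8.06 − 3.75) = 754.3 J.
W_net = -1353 + 754.3 = -599.1 J (the counter-clockwise enclosed area).

W_net ≈ -599 J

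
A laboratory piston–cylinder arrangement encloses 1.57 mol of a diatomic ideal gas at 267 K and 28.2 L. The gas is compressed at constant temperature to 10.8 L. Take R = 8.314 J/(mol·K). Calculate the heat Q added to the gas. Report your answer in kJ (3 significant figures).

Isothermal ⇒ ΔU = 0, so Q = W = nRT ln(V₂/V₁).
Q = (1.57)(8.314)(267) ln(10.8/28.2) = 3485 × -0.9598 = -3345 J.

Q ≈ -3.34 kJ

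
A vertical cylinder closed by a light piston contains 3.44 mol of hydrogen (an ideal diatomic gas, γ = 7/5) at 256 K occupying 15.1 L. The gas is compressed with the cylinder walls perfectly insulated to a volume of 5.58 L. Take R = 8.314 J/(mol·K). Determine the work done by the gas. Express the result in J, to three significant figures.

W ≈ -8950 J

Adiabatic: TV^(γ−1) = const with γ = 7/5.
T₂ = T₁ (V₁/V₂)^(γ−1) = 256 × (15.1/5.58)^0.4 = 256 × 1.489 = 381.2 K.
W_by = nCᵥ(T₁ − T₂) = (3.44)(20.79)(256 − 381.2) = -8953 J.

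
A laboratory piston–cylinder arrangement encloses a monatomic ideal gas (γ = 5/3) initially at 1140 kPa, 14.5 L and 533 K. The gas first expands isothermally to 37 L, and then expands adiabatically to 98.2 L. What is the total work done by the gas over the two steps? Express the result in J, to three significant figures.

Step 1 (isothermal): W = P₁V₁ ln(V₂/V₁) = (16530) ln(37/14.5) = 15485 J.
After step 1: P = 446.8 kPa, V = 37 L, T = 533 K.
Step 2 (adiabatic): W = (P₁V₁ − P₂V₂)/(γ−1) = (16530 − 8623)/0.667 = 11860 J.
W_total = 15485 + 11860 = 27345 J.

W_total ≈ 27300 J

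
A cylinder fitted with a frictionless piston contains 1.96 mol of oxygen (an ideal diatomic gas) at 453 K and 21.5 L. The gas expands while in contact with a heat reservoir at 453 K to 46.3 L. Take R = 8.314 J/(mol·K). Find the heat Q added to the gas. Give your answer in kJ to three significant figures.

Isothermal ⇒ ΔU = 0, so Q = W = nRT ln(V₂/V₁).
Q = (1.96)(8.314)(453) ln(46.3/21.5) = 7382 × 0.7671 = 5663 J.

Q ≈ 5.66 kJ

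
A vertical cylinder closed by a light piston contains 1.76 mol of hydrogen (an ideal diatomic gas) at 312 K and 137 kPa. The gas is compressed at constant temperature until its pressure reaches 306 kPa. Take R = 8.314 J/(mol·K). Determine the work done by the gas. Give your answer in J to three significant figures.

Isothermal process: W = nRT ln(V₂/V₁) = nRT ln(P₁/P₂).
W = (1.76)(8.314)(312) × ln(137/306)
  = 4565 × ln(0.4477) = 4565 × -0.8036
W_by_gas = -3669 J.

W ≈ -3670 J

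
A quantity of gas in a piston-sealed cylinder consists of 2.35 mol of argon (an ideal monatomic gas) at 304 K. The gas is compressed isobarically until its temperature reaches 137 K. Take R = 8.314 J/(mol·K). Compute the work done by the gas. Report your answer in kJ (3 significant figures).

Isobaric: W = P ΔV = nR ΔT.
W = (2.35)(8.314)(137 − 304) = -3263 J.

W ≈ -3.26 kJ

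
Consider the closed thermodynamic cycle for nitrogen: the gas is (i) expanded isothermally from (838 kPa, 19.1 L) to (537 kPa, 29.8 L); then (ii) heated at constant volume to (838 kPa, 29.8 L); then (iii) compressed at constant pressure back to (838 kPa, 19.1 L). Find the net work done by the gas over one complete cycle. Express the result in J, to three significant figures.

Leg (i): W = PᵢVᵢ ln(V_f/Vᵢ) = (16006) ln(29.8/19.1) = 7120 J.
Leg (ii): W = 0.
Leg (iii): W = PΔV = (838)(19.1 − 29.8) = -8967 J.
W_net = 7120 − 8967 = -1847 J.

W_net ≈ -1850 J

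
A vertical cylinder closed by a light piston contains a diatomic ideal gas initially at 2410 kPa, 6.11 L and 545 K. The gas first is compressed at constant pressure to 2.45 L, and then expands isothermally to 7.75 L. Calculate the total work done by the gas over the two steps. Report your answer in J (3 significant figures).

W_total ≈ -2020 J

Step 1 (isobaric): W = PΔV = (2410 kPa)(2.45 − 6.11 L) = -8821 J.
After step 1: P = 2410 kPa, V = 2.45 L, T = 218.5 K.
Step 2 (isothermal): W = P₁V₁ ln(V₂/V₁) = (5904) ln(7.75/2.45) = 6800 J.
W_total = -8821 + 6800 = -2021 J.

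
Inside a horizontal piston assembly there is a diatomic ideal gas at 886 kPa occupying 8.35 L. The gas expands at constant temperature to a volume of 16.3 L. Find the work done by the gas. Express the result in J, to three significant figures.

W ≈ 4950 J

Isothermal: W = nRT ln(V₂/V₁) = P₁V₁ ln(V₂/V₁).
P₁V₁ = (886 kPa)(8.35 L) = 7398 J.
W = 7398 × ln(16.3/8.35) = 7398 × 0.6689
W_by_gas = 4949 J.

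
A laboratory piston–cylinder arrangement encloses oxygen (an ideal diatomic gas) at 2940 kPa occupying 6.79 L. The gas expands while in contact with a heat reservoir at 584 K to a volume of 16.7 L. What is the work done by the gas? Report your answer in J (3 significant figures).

Isothermal: W = nRT ln(V₂/V₁) = P₁V₁ ln(V₂/V₁).
P₁V₁ = (2940 kPa)(6.79 L) = 19963 J.
W = 19963 × ln(16.7/6.79) = 19963 × 0.9
W_by_gas = 17965 J.

W ≈ 18000 J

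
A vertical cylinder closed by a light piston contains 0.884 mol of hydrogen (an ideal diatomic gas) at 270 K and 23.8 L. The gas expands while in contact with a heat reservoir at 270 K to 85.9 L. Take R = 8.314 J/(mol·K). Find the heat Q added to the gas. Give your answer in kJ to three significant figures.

Isothermal ⇒ ΔU = 0, so Q = W = nRT ln(V₂/V₁).
Q = (0.884)(8.314)(270) ln(85.9/23.8) = 1984 × 1.283 = 2547 J.

Q ≈ 2.55 kJ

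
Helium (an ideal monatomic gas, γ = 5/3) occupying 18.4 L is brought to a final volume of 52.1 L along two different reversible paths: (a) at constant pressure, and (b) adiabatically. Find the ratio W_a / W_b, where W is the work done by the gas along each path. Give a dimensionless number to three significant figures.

W_a / W_b ≈ 2.44

Path (a) isobaric: W = P₁(V₂ − V₁) → W_a/(P₁V₁) = 1.832.
Path (b) adiabatic: W = P₁V₁(1 − (V₁/V₂)^(γ−1))/(γ−1) → W_b/(P₁V₁) = 0.7505.
W_a / W_b = 1.832 / 0.7505 = 2.44.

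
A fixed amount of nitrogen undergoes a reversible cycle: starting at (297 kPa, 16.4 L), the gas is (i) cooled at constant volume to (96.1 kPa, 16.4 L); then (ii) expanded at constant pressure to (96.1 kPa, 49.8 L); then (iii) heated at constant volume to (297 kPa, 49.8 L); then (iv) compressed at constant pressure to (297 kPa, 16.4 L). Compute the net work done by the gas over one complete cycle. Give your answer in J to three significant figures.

W_net ≈ -6710 J

Constant-volume legs do no work.
W(ii) = (96.1)(49.8 − 16.4) = 3210 J; W(iv) = (297)(16.4 − 49.8) = -9920 J.
W_net = 3210 − 9920 = -6710 J (the counter-clockwise enclosed area).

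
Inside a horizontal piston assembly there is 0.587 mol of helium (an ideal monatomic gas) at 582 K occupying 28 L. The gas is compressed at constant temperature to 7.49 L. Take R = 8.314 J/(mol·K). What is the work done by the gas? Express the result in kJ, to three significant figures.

Isothermal: W = nRT ln(V₂/V₁).
W = (0.587)(8.314)(582) × ln(7.49/28)
  = 2840 × -1.319
W_by_gas = -3745 J.

W ≈ -3.75 kJ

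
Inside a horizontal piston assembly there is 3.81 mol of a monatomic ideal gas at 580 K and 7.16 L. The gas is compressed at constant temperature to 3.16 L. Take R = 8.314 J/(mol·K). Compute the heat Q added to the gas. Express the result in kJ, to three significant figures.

Q ≈ -15.0 kJ

Isothermal ⇒ ΔU = 0, so Q = W = nRT ln(V₂/V₁).
Q = (3.81)(8.314)(580) ln(3.16/7.16) = 18372 × -0.8179 = -15027 J.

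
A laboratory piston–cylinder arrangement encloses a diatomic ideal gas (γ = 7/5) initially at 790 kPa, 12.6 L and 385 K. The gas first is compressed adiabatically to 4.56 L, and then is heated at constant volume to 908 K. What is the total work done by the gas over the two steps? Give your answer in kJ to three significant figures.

Step 1 (adiabatic): W = (P₁V₁ − P₂V₂)/(γ−1) = (9954 − 14947)/0.4 = -12483 J.
Step 2 (isochoric): W = 0 (constant volume).
W_total = -12483 + 0 = -12483 J.

W_total ≈ -12.5 kJ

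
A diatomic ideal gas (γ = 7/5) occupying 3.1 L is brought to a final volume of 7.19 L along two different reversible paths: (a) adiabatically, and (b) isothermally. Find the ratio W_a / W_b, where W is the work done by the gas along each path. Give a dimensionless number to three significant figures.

W_a / W_b ≈ 0.849

Path (a) adiabatic: W = P₁V₁(1 − (V₁/V₂)^(γ−1))/(γ−1) → W_a/(P₁V₁) = 0.7144.
Path (b) isothermal: W = P₁V₁ ln(V₂/V₁) → W_b/(P₁V₁) = 0.8413.
W_a / W_b = 0.7144 / 0.8413 = 0.8491.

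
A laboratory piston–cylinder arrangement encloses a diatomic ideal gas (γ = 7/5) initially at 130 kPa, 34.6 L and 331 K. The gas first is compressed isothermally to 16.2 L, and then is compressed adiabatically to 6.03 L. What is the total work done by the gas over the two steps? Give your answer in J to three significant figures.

Step 1 (isothermal): W = P₁V₁ ln(V₂/V₁) = (4498) ln(16.2/34.6) = -3413 J.
After step 1: P = 277.7 kPa, V = 16.2 L, T = 331 K.
Step 2 (adiabatic): W = (P₁V₁ − P₂V₂)/(γ−1) = (4498 − 6679)/0.4 = -5452 J.
W_total = -3413 − 5452 = -8865 J.

W_total ≈ -8870 J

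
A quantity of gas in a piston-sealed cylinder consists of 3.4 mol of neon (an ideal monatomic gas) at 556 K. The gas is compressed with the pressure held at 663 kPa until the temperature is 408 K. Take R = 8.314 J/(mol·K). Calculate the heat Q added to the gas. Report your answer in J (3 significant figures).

Q ≈ -10500 J

Isobaric: W = nRΔT = (3.4)(8.314)(-148) = -4184 J.
ΔU = nCᵥΔT with Cᵥ = 3R/2: ΔU = (3.4)(12.47)(-148) = -6275 J.
Q = ΔU + W = -6275 − 4184 = -10459 J.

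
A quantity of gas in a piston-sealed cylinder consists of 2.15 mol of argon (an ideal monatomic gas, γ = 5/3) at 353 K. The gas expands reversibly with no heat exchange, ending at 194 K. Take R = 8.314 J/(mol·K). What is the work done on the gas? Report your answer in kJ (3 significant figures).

W ≈ -4.26 kJ

Adiabatic ⇒ Q = 0, so W_by = −ΔU = nCᵥ(T₁ − T₂).
Cᵥ = 3R/2 = 12.47 J/(mol·K).
W = (2.15)(12.47)(353 − 194) = 4263 J.
Work on gas = −W_by = -4263 J.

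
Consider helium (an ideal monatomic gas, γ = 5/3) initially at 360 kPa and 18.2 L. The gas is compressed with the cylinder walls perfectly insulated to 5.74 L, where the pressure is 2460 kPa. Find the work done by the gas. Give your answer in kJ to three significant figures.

W ≈ -11.4 kJ

Adiabatic: W = (P₁V₁ − P₂V₂)/(γ − 1) with γ = 5/3.
P₁V₁ = 6552 J, P₂V₂ = 14120 J.
W = (6552 − 14120) / 0.6667 = -11353 J.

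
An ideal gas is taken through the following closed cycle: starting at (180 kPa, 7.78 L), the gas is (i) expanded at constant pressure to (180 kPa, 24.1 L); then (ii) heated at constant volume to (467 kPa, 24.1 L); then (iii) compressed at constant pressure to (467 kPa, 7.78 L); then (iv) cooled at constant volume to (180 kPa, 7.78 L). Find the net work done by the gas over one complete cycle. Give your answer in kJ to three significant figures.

W_net ≈ -4.68 kJ

Constant-volume legs do no work.
W(i) = (180)(24.1 − 7.78) = 2938 J; W(iii) = (467)(7.78 − 24.1) = -7621 J.
W_net = 2938 − 7621 = -4684 J (the counter-clockwise enclosed area).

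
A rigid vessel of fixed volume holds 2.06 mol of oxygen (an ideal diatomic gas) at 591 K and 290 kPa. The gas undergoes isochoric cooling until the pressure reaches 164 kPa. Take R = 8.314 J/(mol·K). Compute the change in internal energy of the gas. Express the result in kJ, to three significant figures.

ΔU ≈ -11.0 kJ

Constant volume ⇒ W = 0, so Q = ΔU = nCᵥΔT with Cᵥ = 5R/2 = 20.79 J/(mol·K).
At constant V, T₂/T₁ = P₂/P₁ ⇒ ΔT = T₁(P₂/P₁ − 1) = 591·(164/290 − 1) = -256.8 K.
ΔU = (2.06)(20.79)(-256.8) = -10995 J.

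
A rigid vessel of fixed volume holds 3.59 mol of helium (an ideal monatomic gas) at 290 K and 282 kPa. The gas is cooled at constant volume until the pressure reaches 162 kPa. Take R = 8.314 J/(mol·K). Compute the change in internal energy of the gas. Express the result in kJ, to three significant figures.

Constant volume ⇒ W = 0, so Q = ΔU = nCᵥΔT with Cᵥ = 3R/2 = 12.47 J/(mol·K).
At constant V, T₂/T₁ = P₂/P₁ ⇒ ΔT = T₁(P₂/P₁ − 1) = 290·(162/282 − 1) = -123.4 K.
ΔU = (3.59)(12.47)(-123.4) = -5525 J.

ΔU ≈ -5.52 kJ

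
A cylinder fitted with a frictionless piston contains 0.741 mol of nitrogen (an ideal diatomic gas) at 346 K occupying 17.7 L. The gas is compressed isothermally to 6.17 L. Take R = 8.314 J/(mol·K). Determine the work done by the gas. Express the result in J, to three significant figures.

W ≈ -2250 J

Isothermal: W = nRT ln(V₂/V₁).
W = (0.741)(8.314)(346) × ln(6.17/17.7)
  = 2132 × -1.054
W_by_gas = -2246 J.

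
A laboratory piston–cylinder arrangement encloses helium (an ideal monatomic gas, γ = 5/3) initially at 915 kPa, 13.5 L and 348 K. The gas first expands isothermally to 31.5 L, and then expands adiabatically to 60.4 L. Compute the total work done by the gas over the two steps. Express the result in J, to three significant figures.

Step 1 (isothermal): W = P₁V₁ ln(V₂/V₁) = (12352) ln(31.5/13.5) = 10466 J.
After step 1: P = 392.1 kPa, V = 31.5 L, T = 348 K.
Step 2 (adiabatic): W = (P₁V₁ − P₂V₂)/(γ−1) = (12352 − 8003)/0.667 = 6524 J.
W_total = 10466 + 6524 = 16990 J.

W_total ≈ 17000 J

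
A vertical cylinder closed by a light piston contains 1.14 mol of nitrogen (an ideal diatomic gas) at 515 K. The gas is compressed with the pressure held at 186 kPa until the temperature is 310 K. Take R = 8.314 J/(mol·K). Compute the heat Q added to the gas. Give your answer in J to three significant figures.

Q ≈ -6800 J

Isobaric: W = nRΔT = (1.14)(8.314)(-205) = -1943 J.
ΔU = nCᵥΔT with Cᵥ = 5R/2: ΔU = (1.14)(20.79)(-205) = -4857 J.
Q = ΔU + W = -4857 − 1943 = -6800 J.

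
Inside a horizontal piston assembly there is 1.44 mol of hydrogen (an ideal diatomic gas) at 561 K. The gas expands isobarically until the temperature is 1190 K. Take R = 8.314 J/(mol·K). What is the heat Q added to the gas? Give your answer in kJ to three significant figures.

Isobaric: W = nRΔT = (1.44)(8.314)(629) = 7530 J.
ΔU = nCᵥΔT with Cᵥ = 5R/2: ΔU = (1.44)(20.79)(629) = 18826 J.
Q = ΔU + W = 18826 + 7530 = 26357 J.

Q ≈ 26.4 kJ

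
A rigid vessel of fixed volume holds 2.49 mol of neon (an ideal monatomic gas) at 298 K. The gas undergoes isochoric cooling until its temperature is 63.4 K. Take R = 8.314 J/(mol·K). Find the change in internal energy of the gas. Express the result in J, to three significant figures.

Constant volume ⇒ W = 0, so Q = ΔU = nCᵥΔT with Cᵥ = 3R/2 = 12.47 J/(mol·K).
ΔU = (2.49)(12.47)(63.4 − 298) = -7285 J.

ΔU ≈ -7280 J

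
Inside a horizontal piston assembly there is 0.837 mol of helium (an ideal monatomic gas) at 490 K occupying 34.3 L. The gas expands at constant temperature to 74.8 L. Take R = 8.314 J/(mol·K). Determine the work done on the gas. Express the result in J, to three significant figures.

W ≈ -2660 J

Isothermal: W = nRT ln(V₂/V₁).
W = (0.837)(8.314)(490) × ln(74.8/34.3)
  = 3410 × 0.7797
W_by_gas = 2659 J; work on gas = −W_by = -2659 J.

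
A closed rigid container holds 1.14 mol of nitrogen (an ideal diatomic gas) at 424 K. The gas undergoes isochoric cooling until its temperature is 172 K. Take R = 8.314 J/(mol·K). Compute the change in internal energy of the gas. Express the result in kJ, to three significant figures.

Constant volume ⇒ W = 0, so Q = ΔU = nCᵥΔT with Cᵥ = 5R/2 = 20.79 J/(mol·K).
ΔU = (1.14)(20.79)(172 − 424) = -5971 J.

ΔU ≈ -5.97 kJ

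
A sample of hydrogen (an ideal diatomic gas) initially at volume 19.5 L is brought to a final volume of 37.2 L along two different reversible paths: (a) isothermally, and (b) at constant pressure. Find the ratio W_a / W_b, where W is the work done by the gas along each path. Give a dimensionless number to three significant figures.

Path (a) isothermal: W = P₁V₁ ln(V₂/V₁) → W_a/(P₁V₁) = 0.6459.
Path (b) isobaric: W = P₁(V₂ − V₁) → W_b/(P₁V₁) = 0.9077.
W_a / W_b = 0.6459 / 0.9077 = 0.7116.

W_a / W_b ≈ 0.712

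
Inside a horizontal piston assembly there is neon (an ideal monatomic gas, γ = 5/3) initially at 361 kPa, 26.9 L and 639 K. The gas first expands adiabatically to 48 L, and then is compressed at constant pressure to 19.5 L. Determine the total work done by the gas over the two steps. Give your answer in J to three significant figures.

Step 1 (adiabatic): W = (P₁V₁ − P₂V₂)/(γ−1) = (9711 − 6601)/0.667 = 4665 J.
After step 1: P = 137.5 kPa, V = 48 L, T = 434.4 K.
Step 2 (isobaric): W = PΔV = (137.5 kPa)(19.5 − 48 L) = -3919 J.
W_total = 4665 − 3919 = 745.8 J.

W_total ≈ 746 J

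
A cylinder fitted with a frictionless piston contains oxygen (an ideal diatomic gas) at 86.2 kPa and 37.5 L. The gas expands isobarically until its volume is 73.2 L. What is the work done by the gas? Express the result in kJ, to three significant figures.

W ≈ 3.08 kJ

Isobaric: W = P ΔV.
W = (86.2 kPa)(73.2 − 37.5 L) = (86.2)(35.7) = 3077 J.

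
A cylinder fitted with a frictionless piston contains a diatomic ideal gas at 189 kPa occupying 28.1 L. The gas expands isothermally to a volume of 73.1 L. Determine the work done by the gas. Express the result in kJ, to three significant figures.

W ≈ 5.08 kJ

Isothermal: W = nRT ln(V₂/V₁) = P₁V₁ ln(V₂/V₁).
P₁V₁ = (189 kPa)(28.1 L) = 5311 J.
W = 5311 × ln(73.1/28.1) = 5311 × 0.9561
W_by_gas = 5078 J.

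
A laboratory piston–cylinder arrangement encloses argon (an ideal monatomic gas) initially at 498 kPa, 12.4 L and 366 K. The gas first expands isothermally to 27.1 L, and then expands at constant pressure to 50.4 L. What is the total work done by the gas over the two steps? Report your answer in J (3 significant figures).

W_total ≈ 10100 J

Step 1 (isothermal): W = P₁V₁ ln(V₂/V₁) = (6175) ln(27.1/12.4) = 4828 J.
After step 1: P = 227.9 kPa, V = 27.1 L, T = 366 K.
Step 2 (isobaric): W = PΔV = (227.9 kPa)(50.4 − 27.1 L) = 5309 J.
W_total = 4828 + 5309 = 10137 J.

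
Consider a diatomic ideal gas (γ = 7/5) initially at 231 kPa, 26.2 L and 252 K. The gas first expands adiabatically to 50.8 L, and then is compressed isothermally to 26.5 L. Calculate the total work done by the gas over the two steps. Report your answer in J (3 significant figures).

W_total ≈ 499 J

Step 1 (adiabatic): W = (P₁V₁ − P₂V₂)/(γ−1) = (6052 − 4644)/0.4 = 3521 J.
After step 1: P = 91.42 kPa, V = 50.8 L, T = 193.4 K.
Step 2 (isothermal): W = P₁V₁ ln(V₂/V₁) = (4644) ln(26.5/50.8) = -3022 J.
W_total = 3521 − 3022 = 498.5 J.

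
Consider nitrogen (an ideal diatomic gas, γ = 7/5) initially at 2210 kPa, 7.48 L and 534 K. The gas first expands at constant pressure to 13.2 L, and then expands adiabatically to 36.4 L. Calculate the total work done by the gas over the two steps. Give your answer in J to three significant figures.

W_total ≈ 37000 J

Step 1 (isobaric): W = PΔV = (2210 kPa)(13.2 − 7.48 L) = 12641 J.
After step 1: P = 2210 kPa, V = 13.2 L, T = 942.4 K.
Step 2 (adiabatic): W = (P₁V₁ − P₂V₂)/(γ−1) = (29172 − 19443)/0.4 = 24323 J.
W_total = 12641 + 24323 = 36965 J.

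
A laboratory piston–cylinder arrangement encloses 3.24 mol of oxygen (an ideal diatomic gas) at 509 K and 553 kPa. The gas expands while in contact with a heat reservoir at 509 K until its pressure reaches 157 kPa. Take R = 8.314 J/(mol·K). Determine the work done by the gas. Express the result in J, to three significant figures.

W ≈ 17300 J

Isothermal process: W = nRT ln(V₂/V₁) = nRT ln(P₁/P₂).
W = (3.24)(8.314)(509) × ln(553/157)
  = 13711 × ln(3.522) = 13711 × 1.259
W_by_gas = 17264 J.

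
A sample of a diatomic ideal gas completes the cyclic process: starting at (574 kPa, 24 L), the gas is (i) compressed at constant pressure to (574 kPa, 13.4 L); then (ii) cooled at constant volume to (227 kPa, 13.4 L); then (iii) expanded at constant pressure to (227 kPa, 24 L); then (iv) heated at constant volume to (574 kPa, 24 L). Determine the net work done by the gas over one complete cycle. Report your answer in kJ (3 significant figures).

W_net ≈ -3.68 kJ

Constant-volume legs do no work.
W(i) = (574)(13.4 − 24) = -6084 J; W(iii) = (227)(24 − 13.4) = 2406 J.
W_net = -6084 + 2406 = -3678 J (the counter-clockwise enclosed area).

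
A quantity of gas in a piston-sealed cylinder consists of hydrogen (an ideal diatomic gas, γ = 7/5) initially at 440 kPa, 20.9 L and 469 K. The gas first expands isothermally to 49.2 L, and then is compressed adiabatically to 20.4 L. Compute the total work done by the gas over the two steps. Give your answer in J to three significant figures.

Step 1 (isothermal): W = P₁V₁ ln(V₂/V₁) = (9196) ln(49.2/20.9) = 7873 J.
After step 1: P = 186.9 kPa, V = 49.2 L, T = 469 K.
Step 2 (adiabatic): W = (P₁V₁ − P₂V₂)/(γ−1) = (9196 − 13078)/0.4 = -9704 J.
W_total = 7873 − 9704 = -1831 J.

W_total ≈ -1830 J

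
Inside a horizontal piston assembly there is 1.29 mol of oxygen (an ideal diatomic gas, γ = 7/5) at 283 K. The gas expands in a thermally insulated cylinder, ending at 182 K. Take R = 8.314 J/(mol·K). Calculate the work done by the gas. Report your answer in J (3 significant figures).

W ≈ 2710 J

Adiabatic ⇒ Q = 0, so W_by = −ΔU = nCᵥ(T₁ − T₂).
Cᵥ = 5R/2 = 20.79 J/(mol·K).
W = (1.29)(20.79)(283 − 182) = 2708 J.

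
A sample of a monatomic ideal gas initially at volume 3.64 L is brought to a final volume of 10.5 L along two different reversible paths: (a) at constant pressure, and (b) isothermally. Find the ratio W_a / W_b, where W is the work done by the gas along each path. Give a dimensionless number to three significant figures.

Path (a) isobaric: W = P₁(V₂ − V₁) → W_a/(P₁V₁) = 1.885.
Path (b) isothermal: W = P₁V₁ ln(V₂/V₁) → W_b/(P₁V₁) = 1.059.
W_a / W_b = 1.885 / 1.059 = 1.779.

W_a / W_b ≈ 1.78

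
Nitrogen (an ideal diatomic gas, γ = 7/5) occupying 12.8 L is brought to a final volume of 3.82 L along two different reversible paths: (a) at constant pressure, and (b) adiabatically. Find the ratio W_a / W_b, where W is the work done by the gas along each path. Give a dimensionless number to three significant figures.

Path (a) isobaric: W = P₁(V₂ − V₁) → W_a/(P₁V₁) = -0.7016.
Path (b) adiabatic: W = P₁V₁(1 − (V₁/V₂)^(γ−1))/(γ−1) → W_b/(P₁V₁) = -1.555.
W_a / W_b = -0.7016 / -1.555 = 0.4511.

W_a / W_b ≈ 0.451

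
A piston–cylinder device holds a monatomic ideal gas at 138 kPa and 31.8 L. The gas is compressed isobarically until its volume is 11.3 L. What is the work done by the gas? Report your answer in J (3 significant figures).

W ≈ -2830 J

Isobaric: W = P ΔV.
W = (138 kPa)(11.3 − 31.8 L) = (138)(-20.5) = -2829 J.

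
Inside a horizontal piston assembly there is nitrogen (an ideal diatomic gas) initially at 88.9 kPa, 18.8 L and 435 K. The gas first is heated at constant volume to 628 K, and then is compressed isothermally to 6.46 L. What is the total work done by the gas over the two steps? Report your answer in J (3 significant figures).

Step 1 (isochoric): W = 0 (constant volume).
After step 1: P = 128.3 kPa (V unchanged).
Step 2 (isothermal): W = P₁V₁ ln(V₂/V₁) = (2413) ln(6.46/18.8) = -2577 J.
W_total = 0 − 2577 = -2577 J.

W_total ≈ -2580 J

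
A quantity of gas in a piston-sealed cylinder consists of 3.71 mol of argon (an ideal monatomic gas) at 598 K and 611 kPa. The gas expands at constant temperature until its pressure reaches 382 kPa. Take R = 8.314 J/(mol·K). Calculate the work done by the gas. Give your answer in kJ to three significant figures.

Isothermal process: W = nRT ln(V₂/V₁) = nRT ln(P₁/P₂).
W = (3.71)(8.314)(598) × ln(611/382)
  = 18445 × ln(1.599) = 18445 × 0.4697
W_by_gas = 8663 J.

W ≈ 8.66 kJ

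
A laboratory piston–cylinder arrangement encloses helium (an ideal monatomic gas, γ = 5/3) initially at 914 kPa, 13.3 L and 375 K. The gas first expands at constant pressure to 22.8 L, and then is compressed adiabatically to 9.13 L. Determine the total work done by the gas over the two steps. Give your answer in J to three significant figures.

W_total ≈ -17600 J

Step 1 (isobaric): W = PΔV = (914 kPa)(22.8 − 13.3 L) = 8683 J.
After step 1: P = 914 kPa, V = 22.8 L, T = 642.9 K.
Step 2 (adiabatic): W = (P₁V₁ − P₂V₂)/(γ−1) = (20839 − 38358)/0.667 = -26278 J.
W_total = 8683 − 26278 = -17595 J.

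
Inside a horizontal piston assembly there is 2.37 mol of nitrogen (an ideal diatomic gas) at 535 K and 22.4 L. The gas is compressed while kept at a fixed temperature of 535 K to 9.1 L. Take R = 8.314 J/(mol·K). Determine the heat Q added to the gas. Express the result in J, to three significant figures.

Isothermal ⇒ ΔU = 0, so Q = W = nRT ln(V₂/V₁).
Q = (2.37)(8.314)(535) ln(9.1/22.4) = 10542 × -0.9008 = -9496 J.

Q ≈ -9500 J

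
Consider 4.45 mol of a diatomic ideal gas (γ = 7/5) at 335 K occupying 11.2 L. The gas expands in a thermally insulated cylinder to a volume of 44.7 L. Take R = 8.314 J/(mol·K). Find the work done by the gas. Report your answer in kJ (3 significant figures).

W ≈ 13.2 kJ

Adiabatic: TV^(γ−1) = const with γ = 7/5.
T₂ = T₁ (V₁/V₂)^(γ−1) = 335 × (11.2/44.7)^0.4 = 335 × 0.5749 = 192.6 K.
W_by = nCᵥ(T₁ − T₂) = (4.45)(20.79)(335 − 192.6) = 13173 J.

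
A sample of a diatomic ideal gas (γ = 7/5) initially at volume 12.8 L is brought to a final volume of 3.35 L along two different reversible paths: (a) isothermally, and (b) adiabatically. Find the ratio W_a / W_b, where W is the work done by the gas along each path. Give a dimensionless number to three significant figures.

Path (a) isothermal: W = P₁V₁ ln(V₂/V₁) → W_a/(P₁V₁) = -1.34.
Path (b) adiabatic: W = P₁V₁(1 − (V₁/V₂)^(γ−1))/(γ−1) → W_b/(P₁V₁) = -1.774.
W_a / W_b = -1.34 / -1.774 = 0.7557.

W_a / W_b ≈ 0.756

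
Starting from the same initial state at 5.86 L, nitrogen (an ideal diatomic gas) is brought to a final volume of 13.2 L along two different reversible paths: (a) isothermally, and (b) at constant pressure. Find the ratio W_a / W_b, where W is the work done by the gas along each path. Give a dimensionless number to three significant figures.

W_a / W_b ≈ 0.648

Path (a) isothermal: W = P₁V₁ ln(V₂/V₁) → W_a/(P₁V₁) = 0.8121.
Path (b) isobaric: W = P₁(V₂ − V₁) → W_b/(P₁V₁) = 1.253.
W_a / W_b = 0.8121 / 1.253 = 0.6483.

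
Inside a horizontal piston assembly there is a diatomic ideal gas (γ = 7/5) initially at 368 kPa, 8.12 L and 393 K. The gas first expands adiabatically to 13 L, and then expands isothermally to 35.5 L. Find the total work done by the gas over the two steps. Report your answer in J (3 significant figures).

Step 1 (adiabatic): W = (P₁V₁ − P₂V₂)/(γ−1) = (2988 − 2475)/0.4 = 1282 J.
After step 1: P = 190.4 kPa, V = 13 L, T = 325.6 K.
Step 2 (isothermal): W = P₁V₁ ln(V₂/V₁) = (2475) ln(35.5/13) = 2487 J.
W_total = 1282 + 2487 = 3769 J.

W_total ≈ 3770 J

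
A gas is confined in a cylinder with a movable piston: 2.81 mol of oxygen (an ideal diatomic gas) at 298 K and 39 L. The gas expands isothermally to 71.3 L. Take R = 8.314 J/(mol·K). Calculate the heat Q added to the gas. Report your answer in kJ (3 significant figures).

Q ≈ 4.20 kJ

Isothermal ⇒ ΔU = 0, so Q = W = nRT ln(V₂/V₁).
Q = (2.81)(8.314)(298) ln(71.3/39) = 6962 × 0.6033 = 4200 J.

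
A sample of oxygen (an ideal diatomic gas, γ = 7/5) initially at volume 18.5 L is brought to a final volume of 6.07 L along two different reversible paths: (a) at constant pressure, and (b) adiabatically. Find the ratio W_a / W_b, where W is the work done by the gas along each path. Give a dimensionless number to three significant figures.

W_a / W_b ≈ 0.478

Path (a) isobaric: W = P₁(V₂ − V₁) → W_a/(P₁V₁) = -0.6719.
Path (b) adiabatic: W = P₁V₁(1 − (V₁/V₂)^(γ−1))/(γ−1) → W_b/(P₁V₁) = -1.404.
W_a / W_b = -0.6719 / -1.404 = 0.4785.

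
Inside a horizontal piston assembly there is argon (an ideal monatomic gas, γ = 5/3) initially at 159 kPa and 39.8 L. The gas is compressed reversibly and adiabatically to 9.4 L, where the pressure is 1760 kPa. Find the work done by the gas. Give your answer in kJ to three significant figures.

W ≈ -15.3 kJ

Adiabatic: W = (P₁V₁ − P₂V₂)/(γ − 1) with γ = 5/3.
P₁V₁ = 6328 J, P₂V₂ = 16544 J.
W = (6328 − 16544) / 0.6667 = -15324 J.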